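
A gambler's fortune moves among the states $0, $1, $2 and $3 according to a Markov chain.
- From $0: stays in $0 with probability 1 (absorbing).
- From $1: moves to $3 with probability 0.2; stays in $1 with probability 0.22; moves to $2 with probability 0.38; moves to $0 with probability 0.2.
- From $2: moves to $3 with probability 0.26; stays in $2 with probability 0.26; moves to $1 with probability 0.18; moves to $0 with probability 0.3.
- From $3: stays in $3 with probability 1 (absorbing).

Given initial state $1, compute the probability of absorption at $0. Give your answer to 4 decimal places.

0.5149

Let h(s) be the probability of absorption at $0 starting from transient state s. Then h($0) = 1 and h($3) = 0. By first-step analysis:
h($1) = 0.2·1 + 0.22·h($1) + 0.38·h($2) + 0.2·0
h($2) = 0.3·1 + 0.18·h($1) + 0.26·h($2) + 0.26·0
Solving: h($1) = 0.5149, h($2) = 0.5307.
Starting from $1, the probability is 0.5149.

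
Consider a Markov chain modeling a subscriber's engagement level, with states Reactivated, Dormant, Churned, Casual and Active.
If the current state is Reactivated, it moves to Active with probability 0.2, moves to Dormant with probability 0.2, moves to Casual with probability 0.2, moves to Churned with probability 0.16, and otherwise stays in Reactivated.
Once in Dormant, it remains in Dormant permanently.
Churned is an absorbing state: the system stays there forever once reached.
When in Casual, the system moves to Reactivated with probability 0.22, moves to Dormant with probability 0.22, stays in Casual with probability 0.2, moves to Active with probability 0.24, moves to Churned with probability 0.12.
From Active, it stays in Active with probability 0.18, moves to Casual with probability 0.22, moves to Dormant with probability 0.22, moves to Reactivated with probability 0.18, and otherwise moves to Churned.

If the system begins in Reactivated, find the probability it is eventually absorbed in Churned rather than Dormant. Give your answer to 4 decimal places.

Let h(s) be the probability of absorption at Churned starting from transient state s. Then h(Churned) = 1 and h(Dormant) = 0. By first-step analysis:
h(Reactivated) = 0.24·h(Reactivated) + 0.2·0 + 0.16·1 + 0.2·h(Casual) + 0.2·h(Active)
h(Casual) = 0.22·h(Reactivated) + 0.22·0 + 0.12·1 + 0.2·h(Casual) + 0.24·h(Active)
h(Active) = 0.18·h(Reactivated) + 0.22·0 + 0.2·1 + 0.22·h(Casual) + 0.18·h(Active)
Solving: h(Reactivated) = 0.4346, h(Casual) = 0.4038, h(Active) = 0.4476.
Starting from Reactivated, the probability is 0.4346.

0.4346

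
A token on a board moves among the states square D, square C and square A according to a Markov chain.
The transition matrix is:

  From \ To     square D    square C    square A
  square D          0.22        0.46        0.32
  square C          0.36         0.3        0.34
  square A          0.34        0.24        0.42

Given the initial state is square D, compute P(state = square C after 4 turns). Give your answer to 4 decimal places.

Propagate the distribution vector 4 turns from square D.
After 0 turns: (1.0000, 0.0000, 0.0000)
After 1 turn: (0.2200, 0.4600, 0.3200)
After 2 turns: (0.3228, 0.3160, 0.3612)
After 3 turns: (0.3076, 0.3300, 0.3624)
After 4 turns: (0.3097, 0.3275, 0.3628)
P(in square C after 4 turns) = 0.3275

0.3275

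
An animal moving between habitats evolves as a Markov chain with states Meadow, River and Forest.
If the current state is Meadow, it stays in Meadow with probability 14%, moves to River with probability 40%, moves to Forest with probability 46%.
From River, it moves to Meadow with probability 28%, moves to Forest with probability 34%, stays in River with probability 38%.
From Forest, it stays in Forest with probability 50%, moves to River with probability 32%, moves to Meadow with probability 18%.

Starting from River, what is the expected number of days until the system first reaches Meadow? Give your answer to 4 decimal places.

4.1750

Let t(s) be the expected number of days to first reach Meadow from state s, with t(Meadow) = 0. Conditioning on the first day:
t(River) = 1 + 0.38·t(River) + 0.34·t(Forest)
t(Forest) = 1 + 0.32·t(River) + 0.5·t(Forest)
Solving: t(River) = 4.1750, t(Forest) = 4.6720.
Expected days from River to Meadow: 4.1750.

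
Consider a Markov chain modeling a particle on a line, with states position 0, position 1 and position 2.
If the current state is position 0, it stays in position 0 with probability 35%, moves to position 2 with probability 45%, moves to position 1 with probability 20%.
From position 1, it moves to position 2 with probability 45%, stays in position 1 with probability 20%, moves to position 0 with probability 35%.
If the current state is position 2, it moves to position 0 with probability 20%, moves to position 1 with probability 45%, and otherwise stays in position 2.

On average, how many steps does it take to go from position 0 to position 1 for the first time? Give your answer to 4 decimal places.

Let t(s) be the expected number of steps to first reach position 1 from state s, with t(position 1) = 0. Conditioning on the first step:
t(position 0) = 1 + 0.35·t(position 0) + 0.45·t(position 2)
t(position 2) = 1 + 0.2·t(position 0) + 0.35·t(position 2)
Solving: t(position 0) = 3.3083, t(position 2) = 2.5564.
Expected steps from position 0 to position 1: 3.3083.

3.3083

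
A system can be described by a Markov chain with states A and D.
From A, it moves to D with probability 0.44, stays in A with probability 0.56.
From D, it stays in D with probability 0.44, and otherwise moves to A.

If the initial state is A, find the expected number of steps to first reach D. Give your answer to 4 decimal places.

Let t(s) be the expected number of steps to first reach D from state s, with t(D) = 0. Conditioning on the first step:
t(A) = 1 + 0.56·t(A)
Solving: t(A) = 2.2727.
Expected steps from A to D: 2.2727.

2.2727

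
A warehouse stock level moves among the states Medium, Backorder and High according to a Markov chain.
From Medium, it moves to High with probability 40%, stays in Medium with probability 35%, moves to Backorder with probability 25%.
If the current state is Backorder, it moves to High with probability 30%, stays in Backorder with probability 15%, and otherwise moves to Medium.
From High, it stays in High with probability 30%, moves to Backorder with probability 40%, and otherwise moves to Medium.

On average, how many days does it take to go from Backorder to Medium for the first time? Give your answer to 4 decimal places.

Let t(s) be the expected number of days to first reach Medium from state s, with t(Medium) = 0. Conditioning on the first day:
t(Backorder) = 1 + 0.15·t(Backorder) + 0.3·t(High)
t(High) = 1 + 0.4·t(Backorder) + 0.3·t(High)
Solving: t(Backorder) = 2.1053, t(High) = 2.6316.
Expected days from Backorder to Medium: 2.1053.

2.1053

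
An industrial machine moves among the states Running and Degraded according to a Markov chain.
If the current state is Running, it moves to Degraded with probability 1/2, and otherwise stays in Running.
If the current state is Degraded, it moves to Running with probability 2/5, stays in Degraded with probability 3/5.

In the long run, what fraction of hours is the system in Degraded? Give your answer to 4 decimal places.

0.5556

Let the stationary distribution be π with π = πP and π_1 + π_2 = 1.
π_1 = 0.5·π_1 + 0.4·π_2
Solving with the normalization constraint gives π = (0.4444, 0.5556).
So the stationary probability of Degraded is 0.5556.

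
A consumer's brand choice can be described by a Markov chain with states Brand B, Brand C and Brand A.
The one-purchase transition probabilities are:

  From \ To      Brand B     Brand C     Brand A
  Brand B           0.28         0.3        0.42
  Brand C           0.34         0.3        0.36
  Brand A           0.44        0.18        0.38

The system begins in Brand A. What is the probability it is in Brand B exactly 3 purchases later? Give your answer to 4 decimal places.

Propagate the distribution vector 3 purchases from Brand A.
After 0 purchases: (0.0000, 0.0000, 1.0000)
After 1 purchase: (0.4400, 0.1800, 0.3800)
After 2 purchases: (0.3516, 0.2544, 0.3940)
After 3 purchases: (0.3583, 0.2527, 0.3890)
P(in Brand B after 3 purchases) = 0.3583

0.3583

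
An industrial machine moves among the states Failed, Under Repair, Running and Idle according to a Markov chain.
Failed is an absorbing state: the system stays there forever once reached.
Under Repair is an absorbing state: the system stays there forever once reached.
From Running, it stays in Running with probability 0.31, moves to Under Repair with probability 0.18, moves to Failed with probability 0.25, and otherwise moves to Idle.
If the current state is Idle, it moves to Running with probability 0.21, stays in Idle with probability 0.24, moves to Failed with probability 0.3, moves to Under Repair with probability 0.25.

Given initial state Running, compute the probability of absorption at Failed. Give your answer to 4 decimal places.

0.5705

Let h(s) be the probability of absorption at Failed starting from transient state s. Then h(Failed) = 1 and h(Under Repair) = 0. By first-step analysis:
h(Running) = 0.25·1 + 0.18·0 + 0.31·h(Running) + 0.26·h(Idle)
h(Idle) = 0.3·1 + 0.25·0 + 0.21·h(Running) + 0.24·h(Idle)
Solving: h(Running) = 0.5705, h(Idle) = 0.5524.
Starting from Running, the probability is 0.5705.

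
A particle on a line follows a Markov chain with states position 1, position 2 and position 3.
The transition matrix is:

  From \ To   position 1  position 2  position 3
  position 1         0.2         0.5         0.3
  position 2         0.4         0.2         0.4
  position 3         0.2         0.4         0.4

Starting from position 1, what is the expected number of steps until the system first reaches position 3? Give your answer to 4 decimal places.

2.9545

Let t(s) be the expected number of steps to first reach position 3 from state s, with t(position 3) = 0. Conditioning on the first step:
t(position 1) = 1 + 0.2·t(position 1) + 0.5·t(position 2)
t(position 2) = 1 + 0.4·t(position 1) + 0.2·t(position 2)
Solving: t(position 1) = 2.9545, t(position 2) = 2.7273.
Expected steps from position 1 to position 3: 2.9545.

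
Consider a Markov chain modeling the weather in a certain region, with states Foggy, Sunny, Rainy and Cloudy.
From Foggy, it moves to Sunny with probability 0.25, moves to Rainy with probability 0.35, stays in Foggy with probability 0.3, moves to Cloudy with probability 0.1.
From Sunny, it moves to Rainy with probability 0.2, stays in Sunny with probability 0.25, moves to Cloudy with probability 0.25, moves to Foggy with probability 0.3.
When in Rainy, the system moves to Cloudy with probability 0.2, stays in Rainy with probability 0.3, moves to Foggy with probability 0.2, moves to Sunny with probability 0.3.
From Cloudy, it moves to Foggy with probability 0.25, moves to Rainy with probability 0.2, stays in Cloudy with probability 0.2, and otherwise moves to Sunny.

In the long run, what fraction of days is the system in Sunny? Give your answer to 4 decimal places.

0.2821

Let the stationary distribution be π with π = πP and π_1 + π_2 + π_3 + π_4 = 1.
π_1 = 0.3·π_1 + 0.3·π_2 + 0.2·π_3 + 0.25·π_4
π_2 = 0.25·π_1 + 0.25·π_2 + 0.3·π_3 + 0.35·π_4
π_3 = 0.35·π_1 + 0.2·π_2 + 0.3·π_3 + 0.2·π_4
Solving with the normalization constraint gives π = (0.2640, 0.2821, 0.2662, 0.1877).
So the stationary probability of Sunny is 0.2821.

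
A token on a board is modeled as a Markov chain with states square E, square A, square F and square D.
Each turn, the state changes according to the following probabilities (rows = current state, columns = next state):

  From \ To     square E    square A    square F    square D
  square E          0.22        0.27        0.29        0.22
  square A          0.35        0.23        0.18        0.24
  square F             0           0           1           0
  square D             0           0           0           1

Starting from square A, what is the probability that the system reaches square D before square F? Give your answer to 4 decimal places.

0.5220

Let h(s) be the probability of absorption at square D starting from transient state s. Then h(square D) = 1 and h(square F) = 0. By first-step analysis:
h(square E) = 0.22·h(square E) + 0.27·h(square A) + 0.29·0 + 0.22·1
h(square A) = 0.35·h(square E) + 0.23·h(square A) + 0.18·0 + 0.24·1
Solving: h(square E) = 0.4628, h(square A) = 0.5220.
Starting from square A, the probability is 0.5220.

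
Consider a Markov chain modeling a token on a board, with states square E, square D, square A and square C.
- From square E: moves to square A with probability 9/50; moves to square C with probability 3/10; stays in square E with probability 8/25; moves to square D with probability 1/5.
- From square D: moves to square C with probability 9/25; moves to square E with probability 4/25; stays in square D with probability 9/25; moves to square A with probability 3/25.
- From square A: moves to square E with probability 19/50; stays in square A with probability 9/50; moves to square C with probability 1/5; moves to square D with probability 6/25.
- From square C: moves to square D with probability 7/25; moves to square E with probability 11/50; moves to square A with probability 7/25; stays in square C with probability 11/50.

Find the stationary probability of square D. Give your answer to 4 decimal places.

0.2734

Let the stationary distribution be π with π = πP and π_1 + π_2 + π_3 + π_4 = 1.
π_1 = 0.32·π_1 + 0.16·π_2 + 0.38·π_3 + 0.22·π_4
π_2 = 0.2·π_1 + 0.36·π_2 + 0.24·π_3 + 0.28·π_4
π_3 = 0.18·π_1 + 0.12·π_2 + 0.18·π_3 + 0.28·π_4
Solving with the normalization constraint gives π = (0.2602, 0.2734, 0.1911, 0.2753).
So the stationary probability of square D is 0.2734.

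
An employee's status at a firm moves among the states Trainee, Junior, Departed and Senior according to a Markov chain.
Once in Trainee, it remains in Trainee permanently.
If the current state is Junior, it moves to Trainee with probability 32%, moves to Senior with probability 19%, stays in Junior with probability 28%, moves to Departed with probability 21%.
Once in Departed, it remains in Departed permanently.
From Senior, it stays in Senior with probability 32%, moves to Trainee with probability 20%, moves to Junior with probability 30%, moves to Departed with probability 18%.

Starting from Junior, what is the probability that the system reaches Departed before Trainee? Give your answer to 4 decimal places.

Let h(s) be the probability of absorption at Departed starting from transient state s. Then h(Departed) = 1 and h(Trainee) = 0. By first-step analysis:
h(Junior) = 0.32·0 + 0.28·h(Junior) + 0.21·1 + 0.19·h(Senior)
h(Senior) = 0.2·0 + 0.3·h(Junior) + 0.18·1 + 0.32·h(Senior)
Solving: h(Junior) = 0.4092, h(Senior) = 0.4452.
Starting from Junior, the probability is 0.4092.

0.4092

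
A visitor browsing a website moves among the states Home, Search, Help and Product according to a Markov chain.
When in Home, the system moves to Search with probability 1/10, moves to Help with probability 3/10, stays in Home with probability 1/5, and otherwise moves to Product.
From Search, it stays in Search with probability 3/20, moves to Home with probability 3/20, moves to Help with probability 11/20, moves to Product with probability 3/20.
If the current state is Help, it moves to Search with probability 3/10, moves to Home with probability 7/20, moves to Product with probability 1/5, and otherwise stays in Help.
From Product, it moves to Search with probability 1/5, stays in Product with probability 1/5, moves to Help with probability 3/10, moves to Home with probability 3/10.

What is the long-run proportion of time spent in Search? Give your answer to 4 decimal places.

0.1946

Let the stationary distribution be π with π = πP and π_1 + π_2 + π_3 + π_4 = 1.
π_1 = 0.2·π_1 + 0.15·π_2 + 0.35·π_3 + 0.3·π_4
π_2 = 0.1·π_1 + 0.15·π_2 + 0.3·π_3 + 0.2·π_4
π_3 = 0.3·π_1 + 0.55·π_2 + 0.15·π_3 + 0.3·π_4
Solving with the normalization constraint gives π = (0.2600, 0.1946, 0.3032, 0.2423).
So the stationary probability of Search is 0.1946.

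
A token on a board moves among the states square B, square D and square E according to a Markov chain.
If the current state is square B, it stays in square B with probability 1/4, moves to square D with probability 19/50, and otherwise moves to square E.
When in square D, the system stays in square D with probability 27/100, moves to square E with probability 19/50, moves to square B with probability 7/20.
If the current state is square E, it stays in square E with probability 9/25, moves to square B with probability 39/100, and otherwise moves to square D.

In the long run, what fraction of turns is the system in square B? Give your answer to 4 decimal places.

0.3316

Let the stationary distribution be π with π = πP and π_1 + π_2 + π_3 = 1.
π_1 = 0.25·π_1 + 0.35·π_2 + 0.39·π_3
π_2 = 0.38·π_1 + 0.27·π_2 + 0.25·π_3
Solving with the normalization constraint gives π = (0.3316, 0.2991, 0.3693).
So the stationary probability of square B is 0.3316.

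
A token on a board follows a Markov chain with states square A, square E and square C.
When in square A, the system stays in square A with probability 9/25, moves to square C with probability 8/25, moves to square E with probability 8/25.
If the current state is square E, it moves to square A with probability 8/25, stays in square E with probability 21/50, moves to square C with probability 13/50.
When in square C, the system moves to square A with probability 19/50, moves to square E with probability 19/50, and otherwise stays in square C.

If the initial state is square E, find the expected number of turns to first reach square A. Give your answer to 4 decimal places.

2.9825

Let t(s) be the expected number of turns to first reach square A from state s, with t(square A) = 0. Conditioning on the first turn:
t(square E) = 1 + 0.42·t(square E) + 0.26·t(square C)
t(square C) = 1 + 0.38·t(square E) + 0.24·t(square C)
Solving: t(square E) = 2.9825, t(square C) = 2.8070.
Expected turns from square E to square A: 2.9825.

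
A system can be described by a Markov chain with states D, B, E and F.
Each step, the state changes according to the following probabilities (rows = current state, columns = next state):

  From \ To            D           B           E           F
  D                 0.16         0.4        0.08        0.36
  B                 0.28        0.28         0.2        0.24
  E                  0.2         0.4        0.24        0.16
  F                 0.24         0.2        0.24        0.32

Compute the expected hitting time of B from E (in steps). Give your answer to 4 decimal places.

Let t(s) be the expected number of steps to first reach B from state s, with t(B) = 0. Conditioning on the first step:
t(D) = 1 + 0.16·t(D) + 0.08·t(E) + 0.36·t(F)
t(E) = 1 + 0.2·t(D) + 0.24·t(E) + 0.16·t(F)
t(F) = 1 + 0.24·t(D) + 0.24·t(E) + 0.32·t(F)
Solving: t(D) = 2.9696, t(E) = 2.8384, t(F) = 3.5205.
Expected steps from E to B: 2.8384.

2.8384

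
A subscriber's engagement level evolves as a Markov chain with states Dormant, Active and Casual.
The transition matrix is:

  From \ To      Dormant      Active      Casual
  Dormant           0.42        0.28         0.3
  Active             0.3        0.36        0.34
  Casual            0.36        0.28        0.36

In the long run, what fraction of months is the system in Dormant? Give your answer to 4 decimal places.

0.3636

Let the stationary distribution be π with π = πP and π_1 + π_2 + π_3 = 1.
π_1 = 0.42·π_1 + 0.3·π_2 + 0.36·π_3
π_2 = 0.28·π_1 + 0.36·π_2 + 0.28·π_3
Solving with the normalization constraint gives π = (0.3636, 0.3043, 0.3321).
So the stationary probability of Dormant is 0.3636.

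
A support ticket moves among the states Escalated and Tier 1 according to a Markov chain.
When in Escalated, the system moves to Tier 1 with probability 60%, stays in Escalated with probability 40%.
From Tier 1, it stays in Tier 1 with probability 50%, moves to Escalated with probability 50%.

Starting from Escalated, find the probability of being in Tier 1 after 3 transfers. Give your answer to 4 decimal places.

Propagate the distribution vector 3 transfers from Escalated.
After 0 transfers: (1.0000, 0.0000)
After 1 transfer: (0.4000, 0.6000)
After 2 transfers: (0.4600, 0.5400)
After 3 transfers: (0.4540, 0.5460)
P(in Tier 1 after 3 transfers) = 0.5460

0.5460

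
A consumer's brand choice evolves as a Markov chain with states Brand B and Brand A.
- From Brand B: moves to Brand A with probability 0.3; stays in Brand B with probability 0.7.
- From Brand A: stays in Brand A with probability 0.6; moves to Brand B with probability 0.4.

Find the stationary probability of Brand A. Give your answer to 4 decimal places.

0.4286

Let the stationary distribution be π with π = πP and π_1 + π_2 = 1.
π_1 = 0.7·π_1 + 0.4·π_2
Solving with the normalization constraint gives π = (0.5714, 0.4286).
So the stationary probability of Brand A is 0.4286.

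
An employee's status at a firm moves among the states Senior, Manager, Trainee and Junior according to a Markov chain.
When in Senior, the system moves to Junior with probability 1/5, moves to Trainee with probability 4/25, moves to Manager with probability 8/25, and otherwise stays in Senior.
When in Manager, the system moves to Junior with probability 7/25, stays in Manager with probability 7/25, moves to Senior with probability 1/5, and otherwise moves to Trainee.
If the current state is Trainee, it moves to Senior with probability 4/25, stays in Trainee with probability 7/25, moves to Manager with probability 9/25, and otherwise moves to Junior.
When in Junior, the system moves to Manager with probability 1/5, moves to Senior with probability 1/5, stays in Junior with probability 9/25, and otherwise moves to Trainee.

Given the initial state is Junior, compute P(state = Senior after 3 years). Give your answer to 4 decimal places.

0.2164

Propagate the distribution vector 3 years from Junior.
After 0 years: (0.0000, 0.0000, 0.0000, 1.0000)
After 1 year: (0.2000, 0.2000, 0.2400, 0.3600)
After 2 years: (0.2144, 0.2784, 0.2336, 0.2736)
After 3 years: (0.2164, 0.2854, 0.2322, 0.2660)
P(in Senior after 3 years) = 0.2164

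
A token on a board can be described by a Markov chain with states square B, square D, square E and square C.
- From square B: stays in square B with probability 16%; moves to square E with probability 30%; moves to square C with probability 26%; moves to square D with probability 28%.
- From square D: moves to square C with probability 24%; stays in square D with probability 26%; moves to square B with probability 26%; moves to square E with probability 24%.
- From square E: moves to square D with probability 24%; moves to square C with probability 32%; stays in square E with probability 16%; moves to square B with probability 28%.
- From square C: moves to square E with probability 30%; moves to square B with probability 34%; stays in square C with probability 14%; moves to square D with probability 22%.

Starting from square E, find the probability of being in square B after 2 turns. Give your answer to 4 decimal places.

Propagate the distribution vector 2 turns from square E.
After 0 turns: (0.0000, 0.0000, 1.0000, 0.0000)
After 1 turn: (0.2800, 0.2400, 0.1600, 0.3200)
After 2 turns: (0.2608, 0.2496, 0.2632, 0.2264)
P(in square B after 2 turns) = 0.2608

0.2608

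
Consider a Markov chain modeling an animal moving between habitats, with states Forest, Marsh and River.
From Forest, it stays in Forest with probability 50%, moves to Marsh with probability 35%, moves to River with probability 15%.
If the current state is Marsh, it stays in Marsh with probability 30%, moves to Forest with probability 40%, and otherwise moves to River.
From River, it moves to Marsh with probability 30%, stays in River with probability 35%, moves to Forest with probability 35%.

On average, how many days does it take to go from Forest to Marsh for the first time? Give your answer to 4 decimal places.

2.9358

Let t(s) be the expected number of days to first reach Marsh from state s, with t(Marsh) = 0. Conditioning on the first day:
t(Forest) = 1 + 0.5·t(Forest) + 0.15·t(River)
t(River) = 1 + 0.35·t(Forest) + 0.35·t(River)
Solving: t(Forest) = 2.9358, t(River) = 3.1193.
Expected days from Forest to Marsh: 2.9358.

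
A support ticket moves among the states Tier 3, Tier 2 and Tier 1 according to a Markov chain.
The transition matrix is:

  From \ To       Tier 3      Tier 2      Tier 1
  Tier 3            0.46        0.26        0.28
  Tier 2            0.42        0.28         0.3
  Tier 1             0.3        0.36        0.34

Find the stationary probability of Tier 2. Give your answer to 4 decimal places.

0.2963

Let the stationary distribution be π with π = πP and π_1 + π_2 + π_3 = 1.
π_1 = 0.46·π_1 + 0.42·π_2 + 0.3·π_3
π_2 = 0.26·π_1 + 0.28·π_2 + 0.36·π_3
Solving with the normalization constraint gives π = (0.3995, 0.2963, 0.3042).
So the stationary probability of Tier 2 is 0.2963.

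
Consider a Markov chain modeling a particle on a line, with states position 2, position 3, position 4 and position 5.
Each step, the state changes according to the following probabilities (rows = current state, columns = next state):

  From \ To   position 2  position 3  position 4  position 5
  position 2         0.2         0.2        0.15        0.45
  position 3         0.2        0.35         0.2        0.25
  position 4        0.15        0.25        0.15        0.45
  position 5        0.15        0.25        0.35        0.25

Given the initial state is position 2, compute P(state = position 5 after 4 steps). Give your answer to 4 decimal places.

Propagate the distribution vector 4 steps from position 2.
After 0 steps: (1.0000, 0.0000, 0.0000, 0.0000)
After 1 step: (0.2000, 0.2000, 0.1500, 0.4500)
After 2 steps: (0.1700, 0.2600, 0.2500, 0.3200)
After 3 steps: (0.1715, 0.2675, 0.2270, 0.3340)
After 4 steps: (0.1720, 0.2682, 0.2302, 0.3297)
P(in position 5 after 4 steps) = 0.3297

0.3297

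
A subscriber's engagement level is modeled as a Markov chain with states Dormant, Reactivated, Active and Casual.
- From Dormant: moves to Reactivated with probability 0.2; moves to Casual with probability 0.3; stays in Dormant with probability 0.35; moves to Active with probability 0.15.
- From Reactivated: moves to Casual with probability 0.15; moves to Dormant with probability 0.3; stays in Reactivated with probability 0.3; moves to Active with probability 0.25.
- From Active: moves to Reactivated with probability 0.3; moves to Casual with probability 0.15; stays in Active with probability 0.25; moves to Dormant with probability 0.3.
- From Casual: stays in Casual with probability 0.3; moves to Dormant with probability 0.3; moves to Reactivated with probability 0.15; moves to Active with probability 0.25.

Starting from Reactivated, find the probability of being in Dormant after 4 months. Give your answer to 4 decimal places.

0.3158

Propagate the distribution vector 4 months from Reactivated.
After 0 months: (0.0000, 1.0000, 0.0000, 0.0000)
After 1 month: (0.3000, 0.3000, 0.2500, 0.1500)
After 2 months: (0.3150, 0.2475, 0.2200, 0.2175)
After 3 months: (0.3158, 0.2359, 0.2185, 0.2299)
After 4 months: (0.3158, 0.2339, 0.2184, 0.2318)
P(in Dormant after 4 months) = 0.3158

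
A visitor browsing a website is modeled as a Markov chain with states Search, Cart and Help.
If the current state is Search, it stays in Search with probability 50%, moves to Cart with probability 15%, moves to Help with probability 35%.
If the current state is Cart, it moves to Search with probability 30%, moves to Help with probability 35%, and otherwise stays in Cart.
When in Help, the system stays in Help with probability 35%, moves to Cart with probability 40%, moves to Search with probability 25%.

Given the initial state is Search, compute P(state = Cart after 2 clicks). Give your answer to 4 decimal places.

0.2675

Sum over the intermediate state after 1 click:
P = P(Search→Search)·P(Search→Cart) + P(Search→Cart)·P(Cart→Cart) + P(Search→Help)·P(Help→Cart)
  = 0.5×0.15 + 0.15×0.35 + 0.35×0.4
  = 0.0750 + 0.0525 + 0.1400 = 0.2675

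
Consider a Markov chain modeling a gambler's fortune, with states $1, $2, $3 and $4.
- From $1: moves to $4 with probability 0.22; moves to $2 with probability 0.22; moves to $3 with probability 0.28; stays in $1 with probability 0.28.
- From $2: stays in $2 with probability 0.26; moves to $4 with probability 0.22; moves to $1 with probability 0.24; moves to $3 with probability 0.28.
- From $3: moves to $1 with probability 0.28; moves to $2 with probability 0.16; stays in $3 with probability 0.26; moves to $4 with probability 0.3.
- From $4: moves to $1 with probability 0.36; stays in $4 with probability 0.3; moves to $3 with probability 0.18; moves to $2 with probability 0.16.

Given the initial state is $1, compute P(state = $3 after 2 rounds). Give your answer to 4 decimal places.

0.2524

Propagate the distribution vector 2 rounds from $1.
After 0 rounds: (1.0000, 0.0000, 0.0000, 0.0000)
After 1 round: (0.2800, 0.2200, 0.2800, 0.2200)
After 2 rounds: (0.2888, 0.1988, 0.2524, 0.2600)
P(in $3 after 2 rounds) = 0.2524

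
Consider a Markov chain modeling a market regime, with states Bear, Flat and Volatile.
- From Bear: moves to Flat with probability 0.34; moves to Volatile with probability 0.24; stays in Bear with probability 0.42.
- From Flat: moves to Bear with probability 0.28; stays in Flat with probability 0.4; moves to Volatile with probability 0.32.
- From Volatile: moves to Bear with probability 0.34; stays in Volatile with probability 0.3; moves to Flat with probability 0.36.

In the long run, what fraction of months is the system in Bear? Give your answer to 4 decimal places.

0.3456

Let the stationary distribution be π with π = πP and π_1 + π_2 + π_3 = 1.
π_1 = 0.42·π_1 + 0.28·π_2 + 0.34·π_3
π_2 = 0.34·π_1 + 0.4·π_2 + 0.36·π_3
Solving with the normalization constraint gives π = (0.3456, 0.3678, 0.2866).
So the stationary probability of Bear is 0.3456.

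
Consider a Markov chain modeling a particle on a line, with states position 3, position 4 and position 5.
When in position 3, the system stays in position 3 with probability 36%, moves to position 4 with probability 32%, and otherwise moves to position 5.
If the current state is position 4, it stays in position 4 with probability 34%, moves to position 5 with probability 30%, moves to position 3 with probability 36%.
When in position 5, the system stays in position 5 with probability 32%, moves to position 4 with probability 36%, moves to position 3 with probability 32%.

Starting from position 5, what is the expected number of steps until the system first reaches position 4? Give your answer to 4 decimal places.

Let t(s) be the expected number of steps to first reach position 4 from state s, with t(position 4) = 0. Conditioning on the first step:
t(position 3) = 1 + 0.36·t(position 3) + 0.32·t(position 5)
t(position 5) = 1 + 0.32·t(position 3) + 0.32·t(position 5)
Solving: t(position 3) = 3.0048, t(position 5) = 2.8846.
Expected steps from position 5 to position 4: 2.8846.

2.8846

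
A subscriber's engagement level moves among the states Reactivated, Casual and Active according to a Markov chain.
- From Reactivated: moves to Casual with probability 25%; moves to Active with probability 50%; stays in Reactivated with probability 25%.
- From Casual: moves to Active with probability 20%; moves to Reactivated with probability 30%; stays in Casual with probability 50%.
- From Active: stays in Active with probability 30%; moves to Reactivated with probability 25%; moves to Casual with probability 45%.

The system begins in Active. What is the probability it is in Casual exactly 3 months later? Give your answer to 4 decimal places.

Propagate the distribution vector 3 months from Active.
After 0 months: (0.0000, 0.0000, 1.0000)
After 1 month: (0.2500, 0.4500, 0.3000)
After 2 months: (0.2725, 0.4225, 0.3050)
After 3 months: (0.2711, 0.4166, 0.3123)
P(in Casual after 3 months) = 0.4166

0.4166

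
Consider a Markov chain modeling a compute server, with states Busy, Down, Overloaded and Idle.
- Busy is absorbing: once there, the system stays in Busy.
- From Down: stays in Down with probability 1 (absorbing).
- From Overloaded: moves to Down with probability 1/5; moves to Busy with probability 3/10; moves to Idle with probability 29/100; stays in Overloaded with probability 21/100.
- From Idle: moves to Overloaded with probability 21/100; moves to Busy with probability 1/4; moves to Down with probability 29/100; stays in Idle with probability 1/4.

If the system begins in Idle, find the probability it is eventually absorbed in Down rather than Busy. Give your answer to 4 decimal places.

Let h(s) be the probability of absorption at Down starting from transient state s. Then h(Down) = 1 and h(Busy) = 0. By first-step analysis:
h(Overloaded) = 0.3·0 + 0.2·1 + 0.21·h(Overloaded) + 0.29·h(Idle)
h(Idle) = 0.25·0 + 0.29·1 + 0.21·h(Overloaded) + 0.25·h(Idle)
Solving: h(Overloaded) = 0.4404, h(Idle) = 0.5100.
Starting from Idle, the probability is 0.5100.

0.5100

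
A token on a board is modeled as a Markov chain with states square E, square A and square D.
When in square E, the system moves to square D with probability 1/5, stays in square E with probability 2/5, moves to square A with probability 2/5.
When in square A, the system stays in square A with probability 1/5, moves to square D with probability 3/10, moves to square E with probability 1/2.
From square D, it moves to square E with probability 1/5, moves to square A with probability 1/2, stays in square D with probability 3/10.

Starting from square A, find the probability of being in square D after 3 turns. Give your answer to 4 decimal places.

Propagate the distribution vector 3 turns from square A.
After 0 turns: (0.0000, 1.0000, 0.0000)
After 1 turn: (0.5000, 0.2000, 0.3000)
After 2 turns: (0.3600, 0.3900, 0.2500)
After 3 turns: (0.3890, 0.3470, 0.2640)
P(in square D after 3 turns) = 0.2640

0.2640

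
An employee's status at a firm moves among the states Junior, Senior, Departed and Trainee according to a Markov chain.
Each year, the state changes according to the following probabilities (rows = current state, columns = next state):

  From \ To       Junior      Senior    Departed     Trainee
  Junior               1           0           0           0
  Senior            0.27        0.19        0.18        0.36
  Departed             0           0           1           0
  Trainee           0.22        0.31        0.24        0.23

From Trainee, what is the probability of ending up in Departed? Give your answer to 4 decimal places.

Let h(s) be the probability of absorption at Departed starting from transient state s. Then h(Departed) = 1 and h(Junior) = 0. By first-step analysis:
h(Senior) = 0.27·0 + 0.19·h(Senior) + 0.18·1 + 0.36·h(Trainee)
h(Trainee) = 0.22·0 + 0.31·h(Senior) + 0.24·1 + 0.23·h(Trainee)
Solving: h(Senior) = 0.4394, h(Trainee) = 0.4886.
Starting from Trainee, the probability is 0.4886.

0.4886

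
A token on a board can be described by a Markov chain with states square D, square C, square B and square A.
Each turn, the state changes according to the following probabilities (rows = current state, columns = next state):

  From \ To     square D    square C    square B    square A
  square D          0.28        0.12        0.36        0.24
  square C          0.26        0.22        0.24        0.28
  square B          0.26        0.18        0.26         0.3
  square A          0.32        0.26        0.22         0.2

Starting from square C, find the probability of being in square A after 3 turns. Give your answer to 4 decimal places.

Propagate the distribution vector 3 turns from square C.
After 0 turns: (0.0000, 1.0000, 0.0000, 0.0000)
After 1 turn: (0.2600, 0.2200, 0.2400, 0.2800)
After 2 turns: (0.2820, 0.1956, 0.2704, 0.2520)
After 3 turns: (0.2808, 0.1911, 0.2742, 0.2540)
P(in square A after 3 turns) = 0.2540

0.2540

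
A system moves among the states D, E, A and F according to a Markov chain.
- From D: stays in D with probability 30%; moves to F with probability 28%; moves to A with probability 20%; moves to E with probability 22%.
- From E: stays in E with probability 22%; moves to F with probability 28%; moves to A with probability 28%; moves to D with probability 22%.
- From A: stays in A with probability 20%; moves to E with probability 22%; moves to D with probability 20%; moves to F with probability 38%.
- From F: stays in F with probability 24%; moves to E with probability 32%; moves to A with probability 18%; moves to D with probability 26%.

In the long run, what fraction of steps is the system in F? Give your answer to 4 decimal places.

Let the stationary distribution be π with π = πP and π_1 + π_2 + π_3 + π_4 = 1.
π_1 = 0.3·π_1 + 0.22·π_2 + 0.2·π_3 + 0.26·π_4
π_2 = 0.22·π_1 + 0.22·π_2 + 0.22·π_3 + 0.32·π_4
π_3 = 0.2·π_1 + 0.28·π_2 + 0.2·π_3 + 0.18·π_4
Solving with the normalization constraint gives π = (0.2471, 0.2490, 0.2141, 0.2898).
So the stationary probability of F is 0.2898.

0.2898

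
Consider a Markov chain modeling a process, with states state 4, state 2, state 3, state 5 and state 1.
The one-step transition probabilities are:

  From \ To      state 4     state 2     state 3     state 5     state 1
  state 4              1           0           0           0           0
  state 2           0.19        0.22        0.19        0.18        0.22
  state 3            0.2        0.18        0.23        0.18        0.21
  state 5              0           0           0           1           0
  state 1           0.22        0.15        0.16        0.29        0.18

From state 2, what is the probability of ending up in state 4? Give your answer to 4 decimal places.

Let h(s) be the probability of absorption at state 4 starting from transient state s. Then h(state 4) = 1 and h(state 5) = 0. By first-step analysis:
h(state 2) = 0.19·1 + 0.22·h(state 2) + 0.19·h(state 3) + 0.18·0 + 0.22·h(state 1)
h(state 3) = 0.2·1 + 0.18·h(state 2) + 0.23·h(state 3) + 0.18·0 + 0.21·h(state 1)
h(state 1) = 0.22·1 + 0.15·h(state 2) + 0.16·h(state 3) + 0.29·0 + 0.18·h(state 1)
Solving: h(state 2) = 0.4939, h(state 3) = 0.4996, h(state 1) = 0.4561.
Starting from state 2, the probability is 0.4939.

0.4939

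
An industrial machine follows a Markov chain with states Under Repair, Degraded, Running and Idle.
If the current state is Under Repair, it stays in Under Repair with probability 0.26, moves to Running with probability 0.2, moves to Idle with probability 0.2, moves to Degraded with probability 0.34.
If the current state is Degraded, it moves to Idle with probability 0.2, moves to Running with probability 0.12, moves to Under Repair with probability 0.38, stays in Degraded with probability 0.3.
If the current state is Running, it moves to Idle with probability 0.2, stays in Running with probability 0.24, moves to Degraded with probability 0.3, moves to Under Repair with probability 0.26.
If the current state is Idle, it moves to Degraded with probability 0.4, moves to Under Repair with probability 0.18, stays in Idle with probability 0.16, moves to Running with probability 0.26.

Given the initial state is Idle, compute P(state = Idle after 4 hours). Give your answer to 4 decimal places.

0.1923

Propagate the distribution vector 4 hours from Idle.
After 0 hours: (0.0000, 0.0000, 0.0000, 1.0000)
After 1 hour: (0.1800, 0.4000, 0.2600, 0.1600)
After 2 hours: (0.2952, 0.3232, 0.1880, 0.1936)
After 3 hours: (0.2833, 0.3312, 0.1933, 0.1923)
After 4 hours: (0.2844, 0.3306, 0.1928, 0.1923)
P(in Idle after 4 hours) = 0.1923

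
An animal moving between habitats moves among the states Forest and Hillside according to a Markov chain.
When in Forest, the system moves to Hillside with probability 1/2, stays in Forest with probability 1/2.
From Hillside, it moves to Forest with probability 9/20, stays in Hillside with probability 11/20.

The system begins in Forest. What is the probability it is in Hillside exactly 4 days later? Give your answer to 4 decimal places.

0.5263

Propagate the distribution vector 4 days from Forest.
After 0 days: (1.0000, 0.0000)
After 1 day: (0.5000, 0.5000)
After 2 days: (0.4750, 0.5250)
After 3 days: (0.4738, 0.5263)
After 4 days: (0.4737, 0.5263)
P(in Hillside after 4 days) = 0.5263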